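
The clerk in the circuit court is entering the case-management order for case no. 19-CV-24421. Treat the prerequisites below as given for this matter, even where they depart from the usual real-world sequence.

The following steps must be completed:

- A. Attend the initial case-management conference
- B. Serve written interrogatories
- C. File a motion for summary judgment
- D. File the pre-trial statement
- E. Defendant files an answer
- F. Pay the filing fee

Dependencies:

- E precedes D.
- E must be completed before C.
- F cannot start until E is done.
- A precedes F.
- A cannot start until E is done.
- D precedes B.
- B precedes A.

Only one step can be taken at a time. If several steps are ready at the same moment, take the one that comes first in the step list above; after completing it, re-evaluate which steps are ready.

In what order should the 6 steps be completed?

Only E has no prerequisites, so it is first.
Now C and D have their prerequisites met. C is listed earlier, so C next.
D needed E, now all done → D.
That leaves B as the only ready step → B.
A is the only step now ready → A.
F is the only step now ready → F.

E, C, D, B, A, F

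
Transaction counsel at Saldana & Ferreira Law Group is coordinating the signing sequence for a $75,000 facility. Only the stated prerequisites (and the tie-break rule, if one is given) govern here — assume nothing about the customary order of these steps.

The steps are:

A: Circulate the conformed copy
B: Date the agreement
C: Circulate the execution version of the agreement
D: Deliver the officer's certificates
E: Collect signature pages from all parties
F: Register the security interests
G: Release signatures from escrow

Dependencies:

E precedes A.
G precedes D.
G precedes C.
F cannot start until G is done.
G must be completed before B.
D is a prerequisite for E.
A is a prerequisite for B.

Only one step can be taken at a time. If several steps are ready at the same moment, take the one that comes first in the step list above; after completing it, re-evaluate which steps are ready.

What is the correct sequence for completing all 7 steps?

G → C → D → E → A → B → F

Only G has no prerequisites, so it is first.
Now C, D and F have their prerequisites met. C is listed earlier, so C next.
Ready: D and F. D is listed earlier → D.
E now also ready, so the ready set is {E, F}; E is listed earlier → E.
Ready: A and F. A is listed earlier → A.
B now also ready, so the ready set is {B, F}; B is listed earlier → B.
Next only F has its prerequisites met → F.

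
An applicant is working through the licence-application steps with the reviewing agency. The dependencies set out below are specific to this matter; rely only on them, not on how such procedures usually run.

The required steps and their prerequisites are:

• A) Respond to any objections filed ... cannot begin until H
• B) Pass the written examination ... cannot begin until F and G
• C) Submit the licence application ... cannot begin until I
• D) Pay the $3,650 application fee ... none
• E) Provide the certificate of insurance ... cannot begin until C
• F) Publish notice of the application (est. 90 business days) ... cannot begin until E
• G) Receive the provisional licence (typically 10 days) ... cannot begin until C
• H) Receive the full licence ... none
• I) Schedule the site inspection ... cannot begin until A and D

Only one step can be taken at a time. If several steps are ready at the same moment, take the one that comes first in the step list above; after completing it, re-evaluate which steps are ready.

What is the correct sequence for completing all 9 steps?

Nothing is required for D and H. D is listed earlier → D first.
Next only H has its prerequisites met → H.
That leaves A as the only ready step → A.
Next only I has its prerequisites met → I.
That leaves C as the only ready step → C.
Ready: E and G. E is listed earlier → E.
Ready: F and G. F is listed earlier → F.
Next only G has its prerequisites met → G.
B is the only step now ready → B.

D, H, A, I, C, E, F, G, B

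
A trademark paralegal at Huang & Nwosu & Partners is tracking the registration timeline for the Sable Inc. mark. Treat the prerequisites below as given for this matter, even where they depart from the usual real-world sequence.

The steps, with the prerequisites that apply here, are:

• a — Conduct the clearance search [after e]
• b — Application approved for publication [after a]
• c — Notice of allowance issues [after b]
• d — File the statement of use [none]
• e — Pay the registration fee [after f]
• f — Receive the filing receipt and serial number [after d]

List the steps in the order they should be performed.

d has no prerequisites → d first.
f needed d, now all done → f.
That leaves e as the only ready step → e.
a needed e, now all done → a.
b needed a, now all done → b.
c needed b, now all done → c.

d, f, e, a, b, c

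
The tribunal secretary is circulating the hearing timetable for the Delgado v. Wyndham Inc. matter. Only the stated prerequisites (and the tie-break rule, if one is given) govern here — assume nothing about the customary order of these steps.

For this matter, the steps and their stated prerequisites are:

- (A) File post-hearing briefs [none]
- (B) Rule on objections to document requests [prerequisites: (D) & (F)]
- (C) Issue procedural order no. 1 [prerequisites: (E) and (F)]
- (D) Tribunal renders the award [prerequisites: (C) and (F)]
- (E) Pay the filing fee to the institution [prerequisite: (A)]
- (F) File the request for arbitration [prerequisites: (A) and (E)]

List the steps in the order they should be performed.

(A) → (E) → (F) → (C) → (D) → (B)

Only (A) has no prerequisites, so it is first.
(E) needed (A), now all done → (E).
Next only (F) has its prerequisites met → (F).
(C) is the only step now ready → (C).
That leaves (D) as the only ready step → (D).
Next only (B) has its prerequisites met → (B).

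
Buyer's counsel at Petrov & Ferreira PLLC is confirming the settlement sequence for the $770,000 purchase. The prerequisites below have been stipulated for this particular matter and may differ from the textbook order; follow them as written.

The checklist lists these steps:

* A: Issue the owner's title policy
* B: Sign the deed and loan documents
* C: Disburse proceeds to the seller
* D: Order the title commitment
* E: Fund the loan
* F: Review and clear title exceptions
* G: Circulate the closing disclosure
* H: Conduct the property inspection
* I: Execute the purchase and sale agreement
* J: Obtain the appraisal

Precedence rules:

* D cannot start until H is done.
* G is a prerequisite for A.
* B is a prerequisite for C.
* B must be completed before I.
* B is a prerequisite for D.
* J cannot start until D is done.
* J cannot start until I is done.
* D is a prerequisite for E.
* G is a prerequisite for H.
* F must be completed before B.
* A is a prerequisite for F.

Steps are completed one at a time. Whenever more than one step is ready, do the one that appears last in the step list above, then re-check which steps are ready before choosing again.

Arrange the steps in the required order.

G → H → A → F → B → I → D → J → E → C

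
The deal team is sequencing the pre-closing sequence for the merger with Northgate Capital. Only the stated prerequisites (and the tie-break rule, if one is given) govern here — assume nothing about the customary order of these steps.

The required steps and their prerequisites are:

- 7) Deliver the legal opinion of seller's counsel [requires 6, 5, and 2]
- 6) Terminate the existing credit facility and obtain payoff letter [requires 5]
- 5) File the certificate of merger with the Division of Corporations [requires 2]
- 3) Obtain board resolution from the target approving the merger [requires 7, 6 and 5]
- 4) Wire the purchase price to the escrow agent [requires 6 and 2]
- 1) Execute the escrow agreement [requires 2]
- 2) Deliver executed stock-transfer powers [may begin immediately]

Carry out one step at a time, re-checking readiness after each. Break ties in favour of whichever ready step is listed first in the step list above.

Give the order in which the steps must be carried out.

2 is the only step with nothing outstanding, so it goes first.
Ready: 5 and 1. 5 is listed earlier → 5.
6 and 1 are both available; 6 is listed earlier → 6.
7, 4 and 1 are all available; 7 is listed earlier → 7.
Ready: 3, 4 and 1. 3 is listed earlier → 3.
Now 4 and 1 have their prerequisites met. 4 is listed earlier, so 4 next.
1 needed 2, now all done → 1.

2 5 6 7 3 4 1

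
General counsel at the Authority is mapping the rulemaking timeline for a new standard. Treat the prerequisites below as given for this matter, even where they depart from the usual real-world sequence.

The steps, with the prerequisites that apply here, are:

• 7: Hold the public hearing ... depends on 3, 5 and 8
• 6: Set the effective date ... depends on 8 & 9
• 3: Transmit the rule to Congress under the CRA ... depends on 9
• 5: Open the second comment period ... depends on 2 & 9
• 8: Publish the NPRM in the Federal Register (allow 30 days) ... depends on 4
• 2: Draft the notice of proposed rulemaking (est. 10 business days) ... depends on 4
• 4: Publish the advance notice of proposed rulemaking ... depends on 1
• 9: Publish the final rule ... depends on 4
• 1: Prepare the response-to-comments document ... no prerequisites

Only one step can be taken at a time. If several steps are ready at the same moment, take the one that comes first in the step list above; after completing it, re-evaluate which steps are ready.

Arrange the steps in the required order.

1 4 8 2 9 6 3 5 7

1 has no prerequisites → 1 first.
4 needed 1, now all done → 4.
Ready: 8, 2 and 9. 8 is listed earlier → 8.
Now 2 and 9 have their prerequisites met. 2 is listed earlier, so 2 next.
9 needed 4, now all done → 9.
6, 3 and 5 are all available; 6 is listed earlier → 6.
3 and 5 are both available; 3 is listed earlier → 3.
Next only 5 has its prerequisites met → 5.
7 needed 3, 5 and 8, now all done → 7.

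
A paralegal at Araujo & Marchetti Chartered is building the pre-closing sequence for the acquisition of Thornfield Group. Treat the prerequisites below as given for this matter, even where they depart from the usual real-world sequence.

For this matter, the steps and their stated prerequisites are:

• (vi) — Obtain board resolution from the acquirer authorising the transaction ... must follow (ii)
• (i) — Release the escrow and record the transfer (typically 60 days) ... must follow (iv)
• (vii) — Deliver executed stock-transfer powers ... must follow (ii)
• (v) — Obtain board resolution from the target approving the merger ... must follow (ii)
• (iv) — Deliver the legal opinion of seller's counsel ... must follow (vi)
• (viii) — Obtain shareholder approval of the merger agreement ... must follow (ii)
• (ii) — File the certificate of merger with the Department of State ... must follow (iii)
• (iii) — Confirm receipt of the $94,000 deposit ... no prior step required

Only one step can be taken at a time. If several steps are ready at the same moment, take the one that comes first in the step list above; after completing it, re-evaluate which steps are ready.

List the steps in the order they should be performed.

(iii) (ii) (vi) (vii) (v) (iv) (i) (viii)

Only (iii) has no prerequisites, so it is first.
(ii) needed (iii), now all done → (ii).
Now (vi), (vii), (v) and (viii) have their prerequisites met. (vi) is listed earlier, so (vi) next.
(vii), (v), (iv) and (viii) are all available; (vii) is listed earlier → (vii).
Ready: (v), (iv) and (viii). (v) is listed earlier → (v).
(iv) and (viii) are both available; (iv) is listed earlier → (iv).
Now (i) and (viii) have their prerequisites met. (i) is listed earlier, so (i) next.
Next only (viii) has its prerequisites met → (viii).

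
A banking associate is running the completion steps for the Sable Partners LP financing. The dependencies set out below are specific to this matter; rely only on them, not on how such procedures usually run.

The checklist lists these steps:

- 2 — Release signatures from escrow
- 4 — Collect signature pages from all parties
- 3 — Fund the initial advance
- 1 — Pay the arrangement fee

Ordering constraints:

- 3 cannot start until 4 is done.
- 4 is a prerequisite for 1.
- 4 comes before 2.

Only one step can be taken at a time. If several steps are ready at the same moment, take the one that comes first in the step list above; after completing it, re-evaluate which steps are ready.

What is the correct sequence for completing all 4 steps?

4 has no prerequisites → 4 first.
Ready: 2, 3 and 1. 2 is listed earlier → 2.
Ready: 3 and 1. 3 is listed earlier → 3.
Next only 1 has its prerequisites met → 1.

4, 2, 3, 1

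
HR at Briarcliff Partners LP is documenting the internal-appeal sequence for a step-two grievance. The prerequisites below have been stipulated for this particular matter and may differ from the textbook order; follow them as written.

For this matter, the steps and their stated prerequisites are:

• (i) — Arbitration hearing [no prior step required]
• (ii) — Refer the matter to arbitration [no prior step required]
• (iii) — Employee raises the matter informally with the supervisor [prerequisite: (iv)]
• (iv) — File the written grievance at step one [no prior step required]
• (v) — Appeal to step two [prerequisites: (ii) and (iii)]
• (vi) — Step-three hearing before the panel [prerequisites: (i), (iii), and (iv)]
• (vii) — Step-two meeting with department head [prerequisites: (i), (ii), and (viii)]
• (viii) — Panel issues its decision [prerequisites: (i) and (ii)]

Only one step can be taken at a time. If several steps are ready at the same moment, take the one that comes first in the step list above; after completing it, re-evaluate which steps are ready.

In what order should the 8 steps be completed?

(i), (ii), (iv), (iii), (v), (vi), (viii), (vii)

(i), (ii) and (iv) have no prerequisites; (i) is listed earlier, so (i) is first.
Now (ii) and (iv) have their prerequisites met. (ii) is listed earlier, so (ii) next.
(viii) now also ready, so the ready set is {(iv), (viii)}; (iv) is listed earlier → (iv).
Now (iii) and (viii) have their prerequisites met. (iii) is listed earlier, so (iii) next.
(v), (vi) and (viii) are all available; (v) is listed earlier → (v).
(vi) and (viii) are both available; (vi) is listed earlier → (vi).
(viii) needed (i) and (ii), now all done → (viii).
(vii) needed (i), (ii) and (viii), now all done → (vii).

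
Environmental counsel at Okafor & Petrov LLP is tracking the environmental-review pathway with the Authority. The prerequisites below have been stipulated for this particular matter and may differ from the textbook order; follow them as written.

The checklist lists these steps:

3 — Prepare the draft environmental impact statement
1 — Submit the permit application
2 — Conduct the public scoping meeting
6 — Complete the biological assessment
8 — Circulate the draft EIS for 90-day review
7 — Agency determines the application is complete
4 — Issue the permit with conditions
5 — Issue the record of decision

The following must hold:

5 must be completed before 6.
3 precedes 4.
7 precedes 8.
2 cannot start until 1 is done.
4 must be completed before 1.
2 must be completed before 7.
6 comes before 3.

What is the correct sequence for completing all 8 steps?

5, 6, 3, 4, 1, 2, 7, 8

5 has no prerequisites → 5 first.
6 needed 5, now all done → 6.
3 is the only step now ready → 3.
Next only 4 has its prerequisites met → 4.
1 needed 4, now all done → 1.
2 needed 1, now all done → 2.
7 is the only step now ready → 7.
8 needed 7, now all done → 8.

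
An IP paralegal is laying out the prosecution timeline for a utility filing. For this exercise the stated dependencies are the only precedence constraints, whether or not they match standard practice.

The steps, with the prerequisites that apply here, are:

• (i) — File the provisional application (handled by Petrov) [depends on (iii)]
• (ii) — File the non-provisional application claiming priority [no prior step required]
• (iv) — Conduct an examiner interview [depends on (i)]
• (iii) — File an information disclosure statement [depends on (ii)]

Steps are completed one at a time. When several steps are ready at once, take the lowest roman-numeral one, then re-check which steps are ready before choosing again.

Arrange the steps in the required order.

(ii) → (iii) → (i) → (iv)

(ii) has no prerequisites → (ii) first.
(iii) is the only step now ready → (iii).
(i) is the only step now ready → (i).
(iv) needed (i), now all done → (iv).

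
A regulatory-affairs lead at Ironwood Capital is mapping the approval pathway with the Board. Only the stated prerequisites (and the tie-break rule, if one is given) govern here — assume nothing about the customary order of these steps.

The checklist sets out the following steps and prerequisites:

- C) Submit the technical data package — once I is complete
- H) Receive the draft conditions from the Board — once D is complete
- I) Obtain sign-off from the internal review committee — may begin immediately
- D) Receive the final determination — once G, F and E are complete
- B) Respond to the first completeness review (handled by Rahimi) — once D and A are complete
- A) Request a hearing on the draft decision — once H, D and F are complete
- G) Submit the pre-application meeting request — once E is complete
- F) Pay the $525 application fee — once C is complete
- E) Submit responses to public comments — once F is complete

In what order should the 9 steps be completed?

Only I has no prerequisites, so it is first.
C needed I, now all done → C.
F needed C, now all done → F.
Next only E has its prerequisites met → E.
Next only G has its prerequisites met → G.
D needed G, F and E, now all done → D.
H is the only step now ready → H.
A is the only step now ready → A.
B is the only step now ready → B.

I → C → F → E → G → D → H → A → B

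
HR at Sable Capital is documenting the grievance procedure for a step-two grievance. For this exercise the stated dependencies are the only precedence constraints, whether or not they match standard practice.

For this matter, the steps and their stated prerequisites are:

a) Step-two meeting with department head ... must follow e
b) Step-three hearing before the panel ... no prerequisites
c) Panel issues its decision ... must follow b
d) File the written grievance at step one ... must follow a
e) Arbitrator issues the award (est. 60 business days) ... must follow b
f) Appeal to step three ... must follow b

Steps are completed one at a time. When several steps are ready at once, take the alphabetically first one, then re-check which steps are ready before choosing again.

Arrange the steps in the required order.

b has no prerequisites → b first.
Ready: c, e and f. c has the earlier label → c.
Ready: e and f. e has the earlier label → e.
a now also ready, so the ready set is {a, f}; a has the earlier label → a.
d now also ready, so the ready set is {d, f}; d has the earlier label → d.
That leaves f as the only ready step → f.

b → c → e → a → d → f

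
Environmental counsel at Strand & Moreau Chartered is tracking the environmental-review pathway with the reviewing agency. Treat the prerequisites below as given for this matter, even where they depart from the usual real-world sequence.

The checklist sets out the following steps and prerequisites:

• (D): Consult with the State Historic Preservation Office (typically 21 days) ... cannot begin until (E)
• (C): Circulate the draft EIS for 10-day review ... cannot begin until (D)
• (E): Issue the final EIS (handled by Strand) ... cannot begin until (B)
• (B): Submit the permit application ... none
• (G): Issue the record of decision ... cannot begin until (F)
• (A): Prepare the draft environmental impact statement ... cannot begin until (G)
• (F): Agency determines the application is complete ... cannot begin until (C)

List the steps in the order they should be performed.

(B) → (E) → (D) → (C) → (F) → (G) → (A)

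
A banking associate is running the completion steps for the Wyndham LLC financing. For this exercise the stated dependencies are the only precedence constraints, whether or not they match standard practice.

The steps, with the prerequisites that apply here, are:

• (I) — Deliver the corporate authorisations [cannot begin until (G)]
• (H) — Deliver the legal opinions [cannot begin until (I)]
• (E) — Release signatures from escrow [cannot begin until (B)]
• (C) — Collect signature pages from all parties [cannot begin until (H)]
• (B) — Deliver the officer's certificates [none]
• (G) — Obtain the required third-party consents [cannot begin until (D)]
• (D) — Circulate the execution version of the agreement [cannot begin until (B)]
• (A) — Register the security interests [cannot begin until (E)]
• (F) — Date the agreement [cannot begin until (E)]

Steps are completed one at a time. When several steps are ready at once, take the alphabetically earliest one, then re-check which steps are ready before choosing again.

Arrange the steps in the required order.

(B) is the only step with nothing outstanding, so it goes first.
(D) and (E) are both available; (D) has the earlier label → (D).
Ready: (E) and (G). (E) has the earlier label → (E).
(A) and (F) now also ready, so the ready set is {(A), (F), (G)}; (A) has the earlier label → (A).
Now (F) and (G) have their prerequisites met. (F) has the earlier label, so (F) next.
(G) needed (D), now all done → (G).
That leaves (I) as the only ready step → (I).
(H) needed (I), now all done → (H).
(C) needed (H), now all done → (C).

(B) → (D) → (E) → (A) → (F) → (G) → (I) → (H) → (C)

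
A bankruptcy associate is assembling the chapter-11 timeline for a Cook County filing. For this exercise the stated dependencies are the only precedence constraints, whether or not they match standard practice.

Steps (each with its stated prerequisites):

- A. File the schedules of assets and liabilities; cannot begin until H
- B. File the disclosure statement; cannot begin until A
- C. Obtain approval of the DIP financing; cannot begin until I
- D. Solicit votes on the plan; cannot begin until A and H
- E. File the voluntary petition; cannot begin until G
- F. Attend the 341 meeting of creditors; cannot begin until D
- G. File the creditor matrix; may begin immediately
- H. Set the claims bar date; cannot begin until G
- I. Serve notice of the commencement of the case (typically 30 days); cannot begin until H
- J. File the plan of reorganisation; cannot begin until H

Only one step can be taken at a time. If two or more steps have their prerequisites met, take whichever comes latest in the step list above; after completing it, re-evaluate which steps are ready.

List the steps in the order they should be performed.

G → H → J → I → E → C → A → D → F → B

G is the only step with nothing outstanding, so it goes first.
Now H and E have their prerequisites met. H is listed later, so H next.
J, I and A now also ready, so the ready set is {J, I, E, A}; J is listed later → J.
Ready: I, E and A. I is listed later → I.
C now also ready, so the ready set is {E, C, A}; E is listed later → E.
C and A are both available; C is listed later → C.
A needed H, now all done → A.
D and B are both available; D is listed later → D.
F now also ready, so the ready set is {F, B}; F is listed later → F.
B needed A, now all done → B.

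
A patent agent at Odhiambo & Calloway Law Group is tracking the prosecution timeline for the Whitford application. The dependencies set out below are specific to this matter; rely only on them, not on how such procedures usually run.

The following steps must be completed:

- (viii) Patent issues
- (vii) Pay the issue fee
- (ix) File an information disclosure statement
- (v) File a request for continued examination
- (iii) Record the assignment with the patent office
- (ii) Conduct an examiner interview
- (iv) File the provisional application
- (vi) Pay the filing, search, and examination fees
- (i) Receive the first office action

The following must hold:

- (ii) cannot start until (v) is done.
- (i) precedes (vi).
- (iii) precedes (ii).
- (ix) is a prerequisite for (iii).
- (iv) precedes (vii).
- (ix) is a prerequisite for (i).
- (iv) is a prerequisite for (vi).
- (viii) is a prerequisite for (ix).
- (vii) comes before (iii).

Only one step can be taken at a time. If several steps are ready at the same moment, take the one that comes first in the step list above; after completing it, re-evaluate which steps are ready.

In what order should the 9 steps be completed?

(viii), (ix), (v), (iv), (vii), (iii), (ii), (i), (vi)

Nothing is required for (viii), (v) and (iv). (viii) is listed earlier → (viii) first.
(ix) now also ready, so the ready set is {(ix), (v), (iv)}; (ix) is listed earlier → (ix).
(i) now also ready, so the ready set is {(v), (iv), (i)}; (v) is listed earlier → (v).
Ready: (iv) and (i). (iv) is listed earlier → (iv).
(vii) now also ready, so the ready set is {(vii), (i)}; (vii) is listed earlier → (vii).
Now (iii) and (i) have their prerequisites met. (iii) is listed earlier, so (iii) next.
(ii) and (i) are both available; (ii) is listed earlier → (ii).
(i) needed (ix), now all done → (i).
That leaves (vi) as the only ready step → (vi).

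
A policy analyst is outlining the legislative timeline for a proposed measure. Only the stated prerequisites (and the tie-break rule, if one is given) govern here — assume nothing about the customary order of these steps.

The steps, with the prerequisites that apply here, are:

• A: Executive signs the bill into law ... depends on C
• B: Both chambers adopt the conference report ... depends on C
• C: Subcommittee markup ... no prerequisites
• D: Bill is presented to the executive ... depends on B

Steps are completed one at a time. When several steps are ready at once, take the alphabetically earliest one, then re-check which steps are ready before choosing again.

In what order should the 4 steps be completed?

C is the only step with nothing outstanding, so it goes first.
A and B are both available; A has the earlier label → A.
B needed C, now all done → B.
D needed B, now all done → D.

C, A, B, D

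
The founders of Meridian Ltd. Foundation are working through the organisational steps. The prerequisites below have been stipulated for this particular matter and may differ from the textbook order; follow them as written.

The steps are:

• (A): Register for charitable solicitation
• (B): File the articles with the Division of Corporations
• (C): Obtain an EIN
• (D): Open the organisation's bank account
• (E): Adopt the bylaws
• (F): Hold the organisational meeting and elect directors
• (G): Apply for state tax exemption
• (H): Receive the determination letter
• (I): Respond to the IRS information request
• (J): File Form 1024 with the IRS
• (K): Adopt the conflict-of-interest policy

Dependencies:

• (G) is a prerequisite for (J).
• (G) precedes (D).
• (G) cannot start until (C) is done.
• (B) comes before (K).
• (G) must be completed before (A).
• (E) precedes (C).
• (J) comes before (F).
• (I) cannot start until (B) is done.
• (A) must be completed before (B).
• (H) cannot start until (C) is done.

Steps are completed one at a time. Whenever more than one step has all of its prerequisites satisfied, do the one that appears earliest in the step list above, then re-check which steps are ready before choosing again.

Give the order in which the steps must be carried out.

(E) has no prerequisites → (E) first.
Next only (C) has its prerequisites met → (C).
(G) and (H) are both available; (G) is listed earlier → (G).
(A), (D), (H) and (J) are all available; (A) is listed earlier → (A).
(B) now also ready, so the ready set is {(B), (D), (H), (J)}; (B) is listed earlier → (B).
Ready: (D), (H), (I), (J) and (K). (D) is listed earlier → (D).
(H), (I), (J) and (K) are all available; (H) is listed earlier → (H).
Now (I), (J) and (K) have their prerequisites met. (I) is listed earlier, so (I) next.
Now (J) and (K) have their prerequisites met. (J) is listed earlier, so (J) next.
(F) now also ready, so the ready set is {(F), (K)}; (F) is listed earlier → (F).
(K) needed (B), now all done → (K).

(E) (C) (G) (A) (B) (D) (H) (I) (J) (F) (K)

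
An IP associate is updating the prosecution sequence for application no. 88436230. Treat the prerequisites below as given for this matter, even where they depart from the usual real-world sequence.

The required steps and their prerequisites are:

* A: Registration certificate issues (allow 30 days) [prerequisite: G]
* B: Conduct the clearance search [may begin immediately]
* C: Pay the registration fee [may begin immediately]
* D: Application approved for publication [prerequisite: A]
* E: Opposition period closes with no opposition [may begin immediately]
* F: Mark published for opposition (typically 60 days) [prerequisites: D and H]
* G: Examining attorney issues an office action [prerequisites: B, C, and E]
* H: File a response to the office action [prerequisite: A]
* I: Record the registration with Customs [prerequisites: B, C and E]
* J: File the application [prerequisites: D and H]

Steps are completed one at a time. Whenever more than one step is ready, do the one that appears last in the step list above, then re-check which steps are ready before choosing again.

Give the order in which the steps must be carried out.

E → C → B → I → G → A → H → D → J → F

E, C and B have no prerequisites; E is listed later, so E is first.
C and B are both available; C is listed later → C.
Next only B has its prerequisites met → B.
Ready: I and G. I is listed later → I.
Next only G has its prerequisites met → G.
Next only A has its prerequisites met → A.
Ready: H and D. H is listed later → H.
D needed A, now all done → D.
Ready: J and F. J is listed later → J.
F needed H and D, now all done → F.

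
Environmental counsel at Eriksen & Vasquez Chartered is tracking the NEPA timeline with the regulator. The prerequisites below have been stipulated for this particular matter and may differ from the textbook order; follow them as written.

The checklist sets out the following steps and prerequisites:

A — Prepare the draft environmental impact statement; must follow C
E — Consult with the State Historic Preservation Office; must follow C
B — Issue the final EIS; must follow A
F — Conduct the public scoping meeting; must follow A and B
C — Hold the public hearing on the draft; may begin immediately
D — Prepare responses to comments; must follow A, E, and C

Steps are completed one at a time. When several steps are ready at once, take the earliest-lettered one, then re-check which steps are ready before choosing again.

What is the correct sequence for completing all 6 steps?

Only C has no prerequisites, so it is first.
Ready: A and E. A has the earlier label → A.
B now also ready, so the ready set is {B, E}; B has the earlier label → B.
E and F are both available; E has the earlier label → E.
D and F are both available; D has the earlier label → D.
That leaves F as the only ready step → F.

C, A, B, E, D, F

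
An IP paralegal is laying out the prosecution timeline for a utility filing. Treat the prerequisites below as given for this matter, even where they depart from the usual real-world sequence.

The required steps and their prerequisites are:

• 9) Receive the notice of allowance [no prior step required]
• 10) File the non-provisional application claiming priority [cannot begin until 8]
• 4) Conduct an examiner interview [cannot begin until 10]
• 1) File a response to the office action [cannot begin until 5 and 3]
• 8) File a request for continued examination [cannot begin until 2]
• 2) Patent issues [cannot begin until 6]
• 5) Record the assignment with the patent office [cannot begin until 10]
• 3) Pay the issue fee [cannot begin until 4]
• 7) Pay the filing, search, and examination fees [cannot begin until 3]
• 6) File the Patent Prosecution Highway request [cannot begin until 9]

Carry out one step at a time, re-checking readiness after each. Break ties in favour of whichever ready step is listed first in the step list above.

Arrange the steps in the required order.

9, 6, 2, 8, 10, 4, 5, 3, 1, 7

9 is the only step with nothing outstanding, so it goes first.
That leaves 6 as the only ready step → 6.
2 is the only step now ready → 2.
8 is the only step now ready → 8.
That leaves 10 as the only ready step → 10.
Now 4 and 5 have their prerequisites met. 4 is listed earlier, so 4 next.
3 now also ready, so the ready set is {5, 3}; 5 is listed earlier → 5.
3 needed 4, now all done → 3.
Now 1 and 7 have their prerequisites met. 1 is listed earlier, so 1 next.
7 needed 3, now all done → 7.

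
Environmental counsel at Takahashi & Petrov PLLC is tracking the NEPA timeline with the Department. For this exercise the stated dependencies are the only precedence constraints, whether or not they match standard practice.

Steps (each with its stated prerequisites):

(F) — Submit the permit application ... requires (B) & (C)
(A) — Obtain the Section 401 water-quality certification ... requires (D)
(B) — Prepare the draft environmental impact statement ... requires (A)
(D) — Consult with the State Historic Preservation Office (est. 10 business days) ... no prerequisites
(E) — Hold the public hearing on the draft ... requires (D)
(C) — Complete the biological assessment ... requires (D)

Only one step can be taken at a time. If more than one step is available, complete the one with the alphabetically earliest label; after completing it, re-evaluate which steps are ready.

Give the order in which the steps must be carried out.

(D), (A), (B), (C), (E), (F)

(D) has no prerequisites → (D) first.
Now (A), (C) and (E) have their prerequisites met. (A) has the earlier label, so (A) next.
Ready: (B), (C) and (E). (B) has the earlier label → (B).
(C) and (E) are both available; (C) has the earlier label → (C).
Ready: (E) and (F). (E) has the earlier label → (E).
That leaves (F) as the only ready step → (F).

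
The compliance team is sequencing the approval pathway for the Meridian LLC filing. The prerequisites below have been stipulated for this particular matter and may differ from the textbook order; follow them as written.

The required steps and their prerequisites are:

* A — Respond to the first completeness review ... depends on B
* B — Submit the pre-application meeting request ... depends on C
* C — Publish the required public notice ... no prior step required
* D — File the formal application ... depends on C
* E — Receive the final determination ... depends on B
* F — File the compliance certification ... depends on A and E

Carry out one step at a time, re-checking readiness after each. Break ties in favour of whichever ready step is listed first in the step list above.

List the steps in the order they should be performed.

C, B, A, D, E, F

C has no prerequisites → C first.
Now B and D have their prerequisites met. B is listed earlier, so B next.
Ready: A, D and E. A is listed earlier → A.
Now D and E have their prerequisites met. D is listed earlier, so D next.
E needed B, now all done → E.
Next only F has its prerequisites met → F.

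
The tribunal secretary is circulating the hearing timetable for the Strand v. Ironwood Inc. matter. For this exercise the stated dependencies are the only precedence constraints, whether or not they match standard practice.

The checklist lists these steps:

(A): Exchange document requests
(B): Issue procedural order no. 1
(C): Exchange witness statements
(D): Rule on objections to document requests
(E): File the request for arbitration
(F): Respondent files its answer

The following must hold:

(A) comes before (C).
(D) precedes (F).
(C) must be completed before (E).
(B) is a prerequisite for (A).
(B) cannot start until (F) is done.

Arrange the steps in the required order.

(D), (F), (B), (A), (C), (E)

Only (D) has no prerequisites, so it is first.
Next only (F) has its prerequisites met → (F).
Next only (B) has its prerequisites met → (B).
(A) needed (B), now all done → (A).
(C) needed (A), now all done → (C).
(E) needed (C), now all done → (E).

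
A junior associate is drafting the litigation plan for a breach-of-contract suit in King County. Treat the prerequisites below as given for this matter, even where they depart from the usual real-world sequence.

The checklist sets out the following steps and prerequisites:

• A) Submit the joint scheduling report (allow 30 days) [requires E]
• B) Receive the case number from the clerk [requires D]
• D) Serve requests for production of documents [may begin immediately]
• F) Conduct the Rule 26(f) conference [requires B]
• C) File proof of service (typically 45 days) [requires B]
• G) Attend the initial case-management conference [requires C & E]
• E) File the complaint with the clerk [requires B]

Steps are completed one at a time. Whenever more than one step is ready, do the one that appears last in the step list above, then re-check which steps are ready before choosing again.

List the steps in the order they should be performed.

Only D has no prerequisites, so it is first.
That leaves B as the only ready step → B.
Now E, C and F have their prerequisites met. E is listed later, so E next.
A now also ready, so the ready set is {C, F, A}; C is listed later → C.
G now also ready, so the ready set is {G, F, A}; G is listed later → G.
Now F and A have their prerequisites met. F is listed later, so F next.
That leaves A as the only ready step → A.

D, B, E, C, G, F, A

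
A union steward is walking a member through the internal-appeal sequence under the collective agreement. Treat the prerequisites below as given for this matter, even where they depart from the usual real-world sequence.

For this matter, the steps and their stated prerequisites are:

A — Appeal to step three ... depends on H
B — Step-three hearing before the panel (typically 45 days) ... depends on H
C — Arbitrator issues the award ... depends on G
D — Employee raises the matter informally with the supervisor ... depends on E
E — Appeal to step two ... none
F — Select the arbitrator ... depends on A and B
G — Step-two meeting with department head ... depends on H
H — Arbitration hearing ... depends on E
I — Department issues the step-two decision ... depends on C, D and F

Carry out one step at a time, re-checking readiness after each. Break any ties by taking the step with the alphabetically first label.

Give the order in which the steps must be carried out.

E is the only step with nothing outstanding, so it goes first.
D and H are both available; D has the earlier label → D.
Next only H has its prerequisites met → H.
A, B and G are all available; A has the earlier label → A.
Now B and G have their prerequisites met. B has the earlier label, so B next.
F now also ready, so the ready set is {F, G}; F has the earlier label → F.
That leaves G as the only ready step → G.
C needed G, now all done → C.
I is the only step now ready → I.

E, D, H, A, B, F, G, C, I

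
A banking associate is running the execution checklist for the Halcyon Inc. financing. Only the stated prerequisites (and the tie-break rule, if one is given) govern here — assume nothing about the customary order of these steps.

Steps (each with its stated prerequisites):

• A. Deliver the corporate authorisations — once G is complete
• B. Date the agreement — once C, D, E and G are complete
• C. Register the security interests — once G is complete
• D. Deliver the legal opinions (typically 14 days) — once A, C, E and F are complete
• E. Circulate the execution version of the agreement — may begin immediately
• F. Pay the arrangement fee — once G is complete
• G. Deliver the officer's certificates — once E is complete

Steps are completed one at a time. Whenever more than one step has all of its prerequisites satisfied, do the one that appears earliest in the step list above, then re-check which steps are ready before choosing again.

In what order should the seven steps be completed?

E G A C F D B

E has no prerequisites → E first.
G needed E, now all done → G.
Ready: A, C and F. A is listed earlier → A.
C and F are both available; C is listed earlier → C.
That leaves F as the only ready step → F.
That leaves D as the only ready step → D.
That leaves B as the only ready step → B.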